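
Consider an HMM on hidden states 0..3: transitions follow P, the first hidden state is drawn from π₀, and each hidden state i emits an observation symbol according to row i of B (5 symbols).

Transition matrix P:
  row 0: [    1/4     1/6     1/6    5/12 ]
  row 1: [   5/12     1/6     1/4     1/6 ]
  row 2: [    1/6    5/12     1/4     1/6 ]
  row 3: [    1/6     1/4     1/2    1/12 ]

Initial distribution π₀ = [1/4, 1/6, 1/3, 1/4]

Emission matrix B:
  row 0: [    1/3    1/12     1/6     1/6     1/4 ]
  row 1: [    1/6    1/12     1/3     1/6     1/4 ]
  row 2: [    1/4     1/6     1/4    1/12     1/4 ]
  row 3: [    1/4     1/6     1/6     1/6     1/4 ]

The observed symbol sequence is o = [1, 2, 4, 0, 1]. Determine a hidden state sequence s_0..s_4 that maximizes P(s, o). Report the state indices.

path = [2, 1, 0, 3, 2]

t=0: δ = [2.083e-02, 1.389e-02, 5.556e-02, 4.167e-02]  (obs o_0=1)
t=1: δ = [1.543e-03, 7.716e-03, 5.208e-03, 1.543e-03]  ψ = [2, 2, 3, 2]  (obs o_1=2)
t=2: δ = [8.038e-04, 5.425e-04, 4.823e-04, 3.215e-04]  ψ = [1, 2, 1, 1]  (obs o_2=4)
t=3: δ = [7.535e-05, 3.349e-05, 4.019e-05, 8.372e-05]  ψ = [1, 2, 3, 0]  (obs o_3=0)
t=4: δ = [1.570e-06, 1.744e-06, 6.977e-06, 5.233e-06]  ψ = [0, 3, 3, 0]  (obs o_4=1)
backtrack: best end state = 2; path = [2, 1, 0, 3, 2]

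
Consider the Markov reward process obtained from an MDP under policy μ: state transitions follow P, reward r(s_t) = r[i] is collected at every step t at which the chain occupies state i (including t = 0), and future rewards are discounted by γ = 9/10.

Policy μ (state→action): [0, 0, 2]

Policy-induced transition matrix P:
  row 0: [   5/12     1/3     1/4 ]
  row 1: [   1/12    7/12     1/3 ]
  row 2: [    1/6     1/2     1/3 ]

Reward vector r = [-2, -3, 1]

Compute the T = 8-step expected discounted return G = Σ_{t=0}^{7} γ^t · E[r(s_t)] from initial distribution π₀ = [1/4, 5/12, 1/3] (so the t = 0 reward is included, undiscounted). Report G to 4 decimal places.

t=0: π = [0.2500, 0.4167, 0.3333], E[r] = -1.4167, γ^t·E[r] = -1.416667, running G = -1.416667
t=1: π = [0.1944, 0.4931, 0.3125], E[r] = -1.5556, γ^t·E[r] = -1.400000, running G = -2.816667
t=2: π = [0.1742, 0.5087, 0.3171], E[r] = -1.5573, γ^t·E[r] = -1.261406, running G = -4.078073
t=3: π = [0.1678, 0.5134, 0.3188], E[r] = -1.5569, γ^t·E[r] = -1.134984, running G = -5.213057
t=4: π = [0.1658, 0.5148, 0.3193], E[r] = -1.5568, γ^t·E[r] = -1.021394, running G = -6.234451
t=5: π = [0.1652, 0.5153, 0.3195], E[r] = -1.5567, γ^t·E[r] = -0.919228, running G = -7.153679
t=6: π = [0.1650, 0.5154, 0.3196], E[r] = -1.5567, γ^t·E[r] = -0.827298, running G = -7.980977
t=7: π = [0.1650, 0.5154, 0.3196], E[r] = -1.5567, γ^t·E[r] = -0.744566, running G = -8.725543

G = -8.7255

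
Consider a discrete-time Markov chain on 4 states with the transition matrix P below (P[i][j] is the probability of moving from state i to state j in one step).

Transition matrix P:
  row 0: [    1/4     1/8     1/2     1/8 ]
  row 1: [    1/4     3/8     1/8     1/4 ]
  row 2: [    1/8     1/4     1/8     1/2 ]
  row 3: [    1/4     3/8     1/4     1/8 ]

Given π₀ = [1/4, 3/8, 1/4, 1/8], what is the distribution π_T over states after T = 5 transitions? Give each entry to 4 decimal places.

π = [0.2201, 0.2901, 0.2389, 0.2509]

t=0: π = [0.2500, 0.3750, 0.2500, 0.1250]
t=1: π = [0.2188, 0.2813, 0.2344, 0.2656]
t=2: π = [0.2207, 0.2910, 0.2402, 0.2480]
t=3: π = [0.2200, 0.2898, 0.2388, 0.2515]
t=4: π = [0.2202, 0.2902, 0.2389, 0.2508]
t=5: π = [0.2201, 0.2901, 0.2389, 0.2509]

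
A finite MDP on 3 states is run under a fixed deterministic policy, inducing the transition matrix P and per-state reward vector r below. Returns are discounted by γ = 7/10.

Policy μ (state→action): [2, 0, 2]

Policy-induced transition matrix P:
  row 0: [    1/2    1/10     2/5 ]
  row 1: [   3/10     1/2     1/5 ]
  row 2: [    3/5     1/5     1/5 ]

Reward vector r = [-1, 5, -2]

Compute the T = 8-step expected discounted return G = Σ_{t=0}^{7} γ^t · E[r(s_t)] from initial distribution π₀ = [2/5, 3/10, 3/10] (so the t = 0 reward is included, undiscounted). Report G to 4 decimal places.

G = 0.7031

t=0: π = [0.4000, 0.3000, 0.3000], E[r] = 0.5000, γ^t·E[r] = 0.500000, running G = 0.500000
t=1: π = [0.4700, 0.2500, 0.2800], E[r] = 0.2200, γ^t·E[r] = 0.154000, running G = 0.654000
t=2: π = [0.4780, 0.2280, 0.2940], E[r] = 0.0740, γ^t·E[r] = 0.036260, running G = 0.690260
t=3: π = [0.4838, 0.2206, 0.2956], E[r] = 0.0280, γ^t·E[r] = 0.009604, running G = 0.699864
t=4: π = [0.4854, 0.2178, 0.2968], E[r] = 0.0100, γ^t·E[r] = 0.002411, running G = 0.702275
t=5: π = [0.4861, 0.2168, 0.2971], E[r] = 0.0037, γ^t·E[r] = 0.000620, running G = 0.702894
t=6: π = [0.4863, 0.2164, 0.2972], E[r] = 0.0013, γ^t·E[r] = 0.000158, running G = 0.703052
t=7: π = [0.4864, 0.2163, 0.2973], E[r] = 0.0005, γ^t·E[r] = 0.000040, running G = 0.703092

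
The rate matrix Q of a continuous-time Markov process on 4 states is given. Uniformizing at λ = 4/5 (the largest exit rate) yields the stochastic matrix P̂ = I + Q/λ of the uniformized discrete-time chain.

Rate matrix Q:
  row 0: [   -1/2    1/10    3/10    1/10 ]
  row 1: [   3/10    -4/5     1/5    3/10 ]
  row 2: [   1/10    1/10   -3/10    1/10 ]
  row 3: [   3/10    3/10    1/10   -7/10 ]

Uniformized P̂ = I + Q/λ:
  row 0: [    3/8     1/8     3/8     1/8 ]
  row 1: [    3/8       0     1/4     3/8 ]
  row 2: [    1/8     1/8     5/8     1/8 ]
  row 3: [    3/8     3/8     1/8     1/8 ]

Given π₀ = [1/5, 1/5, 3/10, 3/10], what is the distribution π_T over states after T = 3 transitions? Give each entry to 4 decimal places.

π = [0.2758, 0.1488, 0.4137, 0.1617]

t=0: π = [0.2000, 0.2000, 0.3000, 0.3000]
t=1: π = [0.3000, 0.1750, 0.3500, 0.1750]
t=2: π = [0.2875, 0.1469, 0.3969, 0.1688]
t=3: π = [0.2758, 0.1488, 0.4137, 0.1617]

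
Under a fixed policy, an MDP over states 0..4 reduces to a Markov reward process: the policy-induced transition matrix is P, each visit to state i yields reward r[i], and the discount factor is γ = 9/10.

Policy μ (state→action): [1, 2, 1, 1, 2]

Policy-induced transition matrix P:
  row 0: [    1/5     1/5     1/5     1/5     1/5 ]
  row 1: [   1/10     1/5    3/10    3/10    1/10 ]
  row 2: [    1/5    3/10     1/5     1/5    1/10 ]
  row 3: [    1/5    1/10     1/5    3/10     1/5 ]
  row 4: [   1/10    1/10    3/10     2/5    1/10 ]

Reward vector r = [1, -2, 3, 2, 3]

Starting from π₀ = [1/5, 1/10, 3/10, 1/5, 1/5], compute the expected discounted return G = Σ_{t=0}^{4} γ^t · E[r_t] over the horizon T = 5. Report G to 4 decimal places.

G = 6.4512

t=0: π = [0.2000, 0.1000, 0.3000, 0.2000, 0.2000], E[r] = 1.9000, γ^t·E[r] = 1.900000, running G = 1.900000
t=1: π = [0.1700, 0.1900, 0.2300, 0.2700, 0.1400], E[r] = 1.4400, γ^t·E[r] = 1.296000, running G = 3.196000
t=2: π = [0.1670, 0.1820, 0.2330, 0.2740, 0.1440], E[r] = 1.4820, γ^t·E[r] = 1.200420, running G = 4.396420
t=3: π = [0.1674, 0.1815, 0.2326, 0.2744, 0.1441], E[r] = 1.4833, γ^t·E[r] = 1.081326, running G = 5.477746
t=4: π = [0.1674, 0.1814, 0.2326, 0.2744, 0.1442], E[r] = 1.4837, γ^t·E[r] = 0.973429, running G = 6.451175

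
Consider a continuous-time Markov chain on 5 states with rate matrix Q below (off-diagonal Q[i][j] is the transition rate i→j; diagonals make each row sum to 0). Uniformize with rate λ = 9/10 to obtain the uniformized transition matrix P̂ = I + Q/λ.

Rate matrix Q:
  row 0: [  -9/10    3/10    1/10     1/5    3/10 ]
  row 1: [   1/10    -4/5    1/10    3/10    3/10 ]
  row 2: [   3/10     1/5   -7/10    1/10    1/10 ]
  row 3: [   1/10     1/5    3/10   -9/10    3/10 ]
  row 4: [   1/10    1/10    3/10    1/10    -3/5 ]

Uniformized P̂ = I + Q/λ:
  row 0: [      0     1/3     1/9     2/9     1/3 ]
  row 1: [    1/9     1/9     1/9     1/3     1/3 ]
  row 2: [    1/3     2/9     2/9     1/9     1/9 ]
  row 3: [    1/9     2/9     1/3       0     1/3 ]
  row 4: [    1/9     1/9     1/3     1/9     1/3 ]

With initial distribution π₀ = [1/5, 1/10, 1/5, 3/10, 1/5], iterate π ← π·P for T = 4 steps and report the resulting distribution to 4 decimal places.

t=0: π = [0.2000, 0.1000, 0.2000, 0.3000, 0.2000]
t=1: π = [0.1333, 0.2111, 0.2444, 0.1222, 0.2889]
t=2: π = [0.1506, 0.1815, 0.2296, 0.1593, 0.2790]
t=3: π = [0.1454, 0.1878, 0.2340, 0.1505, 0.2823]
t=4: π = [0.1470, 0.1861, 0.2333, 0.1523, 0.2813]

π = [0.1470, 0.1861, 0.2333, 0.1523, 0.2813]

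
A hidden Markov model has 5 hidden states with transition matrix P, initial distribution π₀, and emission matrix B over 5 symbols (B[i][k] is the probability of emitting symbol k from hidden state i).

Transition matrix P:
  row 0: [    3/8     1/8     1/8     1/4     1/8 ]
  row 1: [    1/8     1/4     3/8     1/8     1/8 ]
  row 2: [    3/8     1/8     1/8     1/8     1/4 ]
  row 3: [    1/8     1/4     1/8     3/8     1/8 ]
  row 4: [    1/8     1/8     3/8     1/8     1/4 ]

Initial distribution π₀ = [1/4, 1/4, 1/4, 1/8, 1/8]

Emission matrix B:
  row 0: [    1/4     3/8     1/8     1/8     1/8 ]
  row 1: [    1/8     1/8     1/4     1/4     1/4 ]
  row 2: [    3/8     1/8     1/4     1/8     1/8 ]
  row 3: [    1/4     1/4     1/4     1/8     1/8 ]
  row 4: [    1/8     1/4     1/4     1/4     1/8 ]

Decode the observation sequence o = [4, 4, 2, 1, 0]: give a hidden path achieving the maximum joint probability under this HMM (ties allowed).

path = [1, 1, 2, 0, 0]

t=0: δ = [3.125e-02, 6.250e-02, 3.125e-02, 1.562e-02, 1.562e-02]  (obs o_0=4)
t=1: δ = [1.465e-03, 3.906e-03, 2.930e-03, 9.766e-04, 9.766e-04]  ψ = [0, 1, 1, 0, 1]  (obs o_1=4)
t=2: δ = [1.373e-04, 2.441e-04, 3.662e-04, 1.221e-04, 1.831e-04]  ψ = [2, 1, 1, 1, 2]  (obs o_2=2)
t=3: δ = [5.150e-05, 7.629e-06, 1.144e-05, 1.144e-05, 2.289e-05]  ψ = [2, 1, 1, 2, 2]  (obs o_3=1)
t=4: δ = [4.828e-06, 8.047e-07, 3.219e-06, 3.219e-06, 8.047e-07]  ψ = [0, 0, 4, 0, 0]  (obs o_4=0)
backtrack: best end state = 0; path = [1, 1, 2, 0, 0]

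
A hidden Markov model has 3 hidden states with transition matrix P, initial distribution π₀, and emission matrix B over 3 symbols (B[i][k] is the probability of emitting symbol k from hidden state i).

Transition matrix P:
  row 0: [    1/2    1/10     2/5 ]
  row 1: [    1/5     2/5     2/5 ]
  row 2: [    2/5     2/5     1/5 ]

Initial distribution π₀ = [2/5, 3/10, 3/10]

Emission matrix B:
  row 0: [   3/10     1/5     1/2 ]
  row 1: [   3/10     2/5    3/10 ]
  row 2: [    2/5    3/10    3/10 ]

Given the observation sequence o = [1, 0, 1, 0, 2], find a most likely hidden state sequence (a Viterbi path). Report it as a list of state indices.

path = [1, 2, 1, 2, 0]

t=0: δ = [8.000e-02, 1.200e-01, 9.000e-02]  (obs o_0=1)
t=1: δ = [1.200e-02, 1.440e-02, 1.920e-02]  ψ = [0, 1, 1]  (obs o_1=0)
t=2: δ = [1.536e-03, 3.072e-03, 1.728e-03]  ψ = [2, 2, 1]  (obs o_2=1)
t=3: δ = [2.304e-04, 3.686e-04, 4.915e-04]  ψ = [0, 1, 1]  (obs o_3=0)
t=4: δ = [9.830e-05, 5.898e-05, 4.424e-05]  ψ = [2, 2, 1]  (obs o_4=2)
backtrack: best end state = 0; path = [1, 2, 1, 2, 0]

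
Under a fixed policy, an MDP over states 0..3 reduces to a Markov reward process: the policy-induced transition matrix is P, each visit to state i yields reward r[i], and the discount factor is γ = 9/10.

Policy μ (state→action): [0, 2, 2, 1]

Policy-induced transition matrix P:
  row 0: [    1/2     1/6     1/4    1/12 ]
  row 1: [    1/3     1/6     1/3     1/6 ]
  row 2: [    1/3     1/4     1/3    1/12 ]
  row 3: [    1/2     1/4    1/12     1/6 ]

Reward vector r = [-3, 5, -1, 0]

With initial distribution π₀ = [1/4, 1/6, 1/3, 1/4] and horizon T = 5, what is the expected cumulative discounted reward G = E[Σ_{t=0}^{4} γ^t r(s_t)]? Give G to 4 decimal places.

t=0: π = [0.2500, 0.1667, 0.3333, 0.2500], E[r] = -0.2500, γ^t·E[r] = -0.250000, running G = -0.250000
t=1: π = [0.4167, 0.2153, 0.2500, 0.1181], E[r] = -0.4236, γ^t·E[r] = -0.381250, running G = -0.631250
t=2: π = [0.4225, 0.1973, 0.2691, 0.1111], E[r] = -0.5498, γ^t·E[r] = -0.445313, running G = -1.076563
t=3: π = [0.4223, 0.1984, 0.2704, 0.1090], E[r] = -0.5454, γ^t·E[r] = -0.397582, running G = -1.474145
t=4: π = [0.4219, 0.1983, 0.2709, 0.1089], E[r] = -0.5451, γ^t·E[r] = -0.357655, running G = -1.831800

G = -1.8318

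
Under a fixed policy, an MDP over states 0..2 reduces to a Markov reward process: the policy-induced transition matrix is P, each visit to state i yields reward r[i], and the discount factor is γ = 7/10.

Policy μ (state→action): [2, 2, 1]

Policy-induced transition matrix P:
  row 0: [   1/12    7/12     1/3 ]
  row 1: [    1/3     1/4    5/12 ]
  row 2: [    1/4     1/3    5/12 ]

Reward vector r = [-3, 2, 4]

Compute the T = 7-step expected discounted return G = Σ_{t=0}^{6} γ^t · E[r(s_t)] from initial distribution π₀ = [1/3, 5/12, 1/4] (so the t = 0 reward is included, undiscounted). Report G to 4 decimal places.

G = 4.1329

t=0: π = [0.3333, 0.4167, 0.2500], E[r] = 0.8333, γ^t·E[r] = 0.833333, running G = 0.833333
t=1: π = [0.2292, 0.3819, 0.3889], E[r] = 1.6319, γ^t·E[r] = 1.142361, running G = 1.975694
t=2: π = [0.2436, 0.3588, 0.3976], E[r] = 1.5770, γ^t·E[r] = 0.772714, running G = 2.748409
t=3: π = [0.2393, 0.3643, 0.3964], E[r] = 1.5963, γ^t·E[r] = 0.547516, running G = 3.295925
t=4: π = [0.2405, 0.3628, 0.3967], E[r] = 1.5911, γ^t·E[r] = 0.382012, running G = 3.677937
t=5: π = [0.2402, 0.3632, 0.3966], E[r] = 1.5925, γ^t·E[r] = 0.267650, running G = 3.945586
t=6: π = [0.2402, 0.3631, 0.3967], E[r] = 1.5921, γ^t·E[r] = 0.187308, running G = 4.132895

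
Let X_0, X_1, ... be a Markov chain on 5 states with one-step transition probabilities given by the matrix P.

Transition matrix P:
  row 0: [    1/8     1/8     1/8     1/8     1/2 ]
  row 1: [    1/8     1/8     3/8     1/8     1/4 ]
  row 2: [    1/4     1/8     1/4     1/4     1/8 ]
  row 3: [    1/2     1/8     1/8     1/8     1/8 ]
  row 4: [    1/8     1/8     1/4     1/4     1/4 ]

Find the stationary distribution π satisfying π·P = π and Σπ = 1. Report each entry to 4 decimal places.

π = [0.2208, 0.1250, 0.2150, 0.1838, 0.2553]

Balance equations π_j = Σ_i π_i·P[i][j]:
  π_0 = 1/8·π_0 + 1/8·π_1 + 1/4·π_2 + 1/2·π_3 + 1/8·π_4
  π_1 = 1/8·π_0 + 1/8·π_1 + 1/8·π_2 + 1/8·π_3 + 1/8·π_4
  π_2 = 1/8·π_0 + 3/8·π_1 + 1/4·π_2 + 1/8·π_3 + 1/4·π_4
  π_3 = 1/8·π_0 + 1/8·π_1 + 1/4·π_2 + 1/8·π_3 + 1/4·π_4
  normalize: π_0 + π_1 + π_2 + π_3 + π_4 = 1
Solving the linear system gives exactly π = [537/2432, 1/8, 523/2432, 447/2432, 621/2432].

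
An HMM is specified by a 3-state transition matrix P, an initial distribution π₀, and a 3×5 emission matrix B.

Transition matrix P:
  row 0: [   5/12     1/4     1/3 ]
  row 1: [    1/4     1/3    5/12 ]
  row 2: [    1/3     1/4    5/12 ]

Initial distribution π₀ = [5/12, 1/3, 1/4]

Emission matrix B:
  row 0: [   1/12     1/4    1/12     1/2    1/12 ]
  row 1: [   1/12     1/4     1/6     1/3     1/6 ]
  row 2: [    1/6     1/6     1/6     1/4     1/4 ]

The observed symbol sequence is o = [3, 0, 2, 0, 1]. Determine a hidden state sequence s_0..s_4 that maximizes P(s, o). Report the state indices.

t=0: δ = [2.083e-01, 1.111e-01, 6.250e-02]  (obs o_0=3)
t=1: δ = [7.234e-03, 4.340e-03, 1.157e-02]  ψ = [0, 0, 0]  (obs o_1=0)
t=2: δ = [3.215e-04, 4.823e-04, 8.038e-04]  ψ = [2, 2, 2]  (obs o_2=2)
t=3: δ = [2.233e-05, 1.674e-05, 5.582e-05]  ψ = [2, 2, 2]  (obs o_3=0)
t=4: δ = [4.651e-06, 3.489e-06, 3.876e-06]  ψ = [2, 2, 2]  (obs o_4=1)
backtrack: best end state = 0; path = [0, 2, 2, 2, 0]

path = [0, 2, 2, 2, 0]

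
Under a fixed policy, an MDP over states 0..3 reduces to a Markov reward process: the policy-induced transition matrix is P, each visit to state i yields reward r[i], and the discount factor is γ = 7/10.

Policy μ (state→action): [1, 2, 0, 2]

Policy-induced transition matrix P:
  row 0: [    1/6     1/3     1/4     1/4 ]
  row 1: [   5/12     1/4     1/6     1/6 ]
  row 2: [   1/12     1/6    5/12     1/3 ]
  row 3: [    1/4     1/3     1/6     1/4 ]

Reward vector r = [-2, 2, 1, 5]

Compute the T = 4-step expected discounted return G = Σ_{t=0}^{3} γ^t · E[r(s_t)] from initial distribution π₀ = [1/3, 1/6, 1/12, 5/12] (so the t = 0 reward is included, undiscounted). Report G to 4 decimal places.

t=0: π = [0.3333, 0.1667, 0.0833, 0.4167], E[r] = 1.8333, γ^t·E[r] = 1.833333, running G = 1.833333
t=1: π = [0.2361, 0.3056, 0.2153, 0.2431], E[r] = 1.5694, γ^t·E[r] = 1.098611, running G = 2.931944
t=2: π = [0.2454, 0.2720, 0.2402, 0.2425], E[r] = 1.5058, γ^t·E[r] = 0.737836, running G = 3.669780
t=3: π = [0.2349, 0.2706, 0.2472, 0.2473], E[r] = 1.5555, γ^t·E[r] = 0.533522, running G = 4.203303

G = 4.2033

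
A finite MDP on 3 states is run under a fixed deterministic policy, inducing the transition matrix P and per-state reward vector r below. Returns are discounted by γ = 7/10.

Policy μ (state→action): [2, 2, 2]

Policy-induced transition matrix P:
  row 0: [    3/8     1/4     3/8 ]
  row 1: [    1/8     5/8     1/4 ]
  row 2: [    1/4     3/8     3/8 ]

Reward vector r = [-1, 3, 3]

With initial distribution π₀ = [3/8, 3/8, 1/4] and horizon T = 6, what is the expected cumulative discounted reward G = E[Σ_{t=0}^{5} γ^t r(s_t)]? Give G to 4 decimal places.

t=0: π = [0.3750, 0.3750, 0.2500], E[r] = 1.5000, γ^t·E[r] = 1.500000, running G = 1.500000
t=1: π = [0.2500, 0.4219, 0.3281], E[r] = 2.0000, γ^t·E[r] = 1.400000, running G = 2.900000
t=2: π = [0.2285, 0.4492, 0.3223], E[r] = 2.0859, γ^t·E[r] = 1.022109, running G = 3.922109
t=3: π = [0.2224, 0.4587, 0.3188], E[r] = 2.1104, γ^t·E[r] = 0.723851, running G = 4.645960
t=4: π = [0.2205, 0.4619, 0.3177], E[r] = 2.1182, γ^t·E[r] = 0.508571, running G = 5.154531
t=5: π = [0.2198, 0.4629, 0.3173], E[r] = 2.1207, γ^t·E[r] = 0.356428, running G = 5.510959

G = 5.5110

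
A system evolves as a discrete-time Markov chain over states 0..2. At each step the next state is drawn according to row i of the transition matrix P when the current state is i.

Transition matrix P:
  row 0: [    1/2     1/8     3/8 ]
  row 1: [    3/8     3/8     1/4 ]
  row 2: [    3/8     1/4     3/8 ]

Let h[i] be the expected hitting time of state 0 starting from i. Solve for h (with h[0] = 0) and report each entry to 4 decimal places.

First-step conditioning: h[0] = 0; for i ≠ 0, h[i] = 1 + Σ_k P[i][k]·h[k].
  h[1] = 1 + 3/8·h[1] + 1/4·h[2]
  h[2] = 1 + 1/4·h[1] + 3/8·h[2]
Solving the 2×2 linear system over states ≠ 0 gives exactly h = [0, 8/3, 8/3] (h[0] = 0 is the target).

h = [0.0000, 2.6667, 2.6667]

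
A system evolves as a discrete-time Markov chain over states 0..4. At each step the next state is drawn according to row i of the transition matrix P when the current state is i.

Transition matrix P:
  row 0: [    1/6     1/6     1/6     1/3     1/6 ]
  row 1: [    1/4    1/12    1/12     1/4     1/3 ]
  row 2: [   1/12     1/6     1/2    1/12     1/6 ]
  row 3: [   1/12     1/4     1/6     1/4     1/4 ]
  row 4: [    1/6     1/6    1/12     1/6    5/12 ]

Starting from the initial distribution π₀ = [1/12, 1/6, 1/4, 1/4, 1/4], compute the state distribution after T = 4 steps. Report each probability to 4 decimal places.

π = [0.1473, 0.1697, 0.1944, 0.2061, 0.2825]

t=0: π = [0.0833, 0.1667, 0.2500, 0.2500, 0.2500]
t=1: π = [0.1389, 0.1736, 0.2153, 0.1944, 0.2778]
t=2: π = [0.1470, 0.1684, 0.2008, 0.2025, 0.2813]
t=3: π = [0.1471, 0.1695, 0.1961, 0.2053, 0.2819]
t=4: π = [0.1473, 0.1697, 0.1944, 0.2061, 0.2825]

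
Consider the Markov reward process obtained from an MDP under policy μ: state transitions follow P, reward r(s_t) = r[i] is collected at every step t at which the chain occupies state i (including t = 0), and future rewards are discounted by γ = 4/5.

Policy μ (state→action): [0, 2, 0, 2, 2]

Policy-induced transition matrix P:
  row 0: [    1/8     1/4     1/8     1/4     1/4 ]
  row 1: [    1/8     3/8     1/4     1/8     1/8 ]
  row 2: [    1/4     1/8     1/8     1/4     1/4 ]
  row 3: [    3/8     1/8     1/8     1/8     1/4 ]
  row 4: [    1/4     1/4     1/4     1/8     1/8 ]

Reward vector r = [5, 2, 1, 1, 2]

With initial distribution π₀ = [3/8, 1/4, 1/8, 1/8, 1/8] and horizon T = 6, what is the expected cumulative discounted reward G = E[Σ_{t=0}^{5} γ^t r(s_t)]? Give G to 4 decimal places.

G = 8.9755

t=0: π = [0.3750, 0.2500, 0.1250, 0.1250, 0.1250], E[r] = 2.8750, γ^t·E[r] = 2.875000, running G = 2.875000
t=1: π = [0.1875, 0.2500, 0.1719, 0.1875, 0.2031], E[r] = 2.2031, γ^t·E[r] = 1.762500, running G = 4.637500
t=2: π = [0.2188, 0.2363, 0.1816, 0.1699, 0.1934], E[r] = 2.3047, γ^t·E[r] = 1.475000, running G = 6.112500
t=3: π = [0.2144, 0.2356, 0.1787, 0.1750, 0.1963], E[r] = 2.2893, γ^t·E[r] = 1.172125, running G = 7.284625
t=4: π = [0.2156, 0.2352, 0.1790, 0.1741, 0.1960], E[r] = 2.2938, γ^t·E[r] = 0.939538, running G = 8.224163
t=5: π = [0.2154, 0.2353, 0.1789, 0.1743, 0.1961], E[r] = 2.2930, γ^t·E[r] = 0.751368, running G = 8.975530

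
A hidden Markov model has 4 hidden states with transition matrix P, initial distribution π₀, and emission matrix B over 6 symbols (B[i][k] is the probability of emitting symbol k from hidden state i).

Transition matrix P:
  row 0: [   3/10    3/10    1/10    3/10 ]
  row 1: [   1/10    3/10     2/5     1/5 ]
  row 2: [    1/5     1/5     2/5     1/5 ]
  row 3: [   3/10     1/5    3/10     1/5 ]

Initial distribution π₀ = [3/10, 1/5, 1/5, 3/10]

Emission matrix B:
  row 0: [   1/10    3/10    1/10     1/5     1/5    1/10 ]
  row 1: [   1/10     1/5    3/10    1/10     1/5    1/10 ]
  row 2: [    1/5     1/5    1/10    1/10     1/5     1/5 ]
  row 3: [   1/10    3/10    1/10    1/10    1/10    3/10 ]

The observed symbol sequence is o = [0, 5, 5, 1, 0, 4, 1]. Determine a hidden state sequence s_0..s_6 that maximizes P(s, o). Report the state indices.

path = [2, 2, 2, 2, 2, 2, 2]

t=0: δ = [3.000e-02, 2.000e-02, 4.000e-02, 3.000e-02]  (obs o_0=0)
t=1: δ = [9.000e-04, 9.000e-04, 3.200e-03, 2.700e-03]  ψ = [0, 0, 2, 0]  (obs o_1=5)
t=2: δ = [8.100e-05, 6.400e-05, 2.560e-04, 1.920e-04]  ψ = [3, 2, 2, 2]  (obs o_2=5)
t=3: δ = [1.728e-05, 1.024e-05, 2.048e-05, 1.536e-05]  ψ = [3, 2, 2, 2]  (obs o_3=1)
t=4: δ = [5.184e-07, 5.184e-07, 1.638e-06, 5.184e-07]  ψ = [0, 0, 2, 0]  (obs o_4=0)
t=5: δ = [6.554e-08, 6.554e-08, 1.311e-07, 3.277e-08]  ψ = [2, 2, 2, 2]  (obs o_5=4)
t=6: δ = [7.864e-09, 5.243e-09, 1.049e-08, 7.864e-09]  ψ = [2, 2, 2, 2]  (obs o_6=1)
backtrack: best end state = 2; path = [2, 2, 2, 2, 2, 2, 2]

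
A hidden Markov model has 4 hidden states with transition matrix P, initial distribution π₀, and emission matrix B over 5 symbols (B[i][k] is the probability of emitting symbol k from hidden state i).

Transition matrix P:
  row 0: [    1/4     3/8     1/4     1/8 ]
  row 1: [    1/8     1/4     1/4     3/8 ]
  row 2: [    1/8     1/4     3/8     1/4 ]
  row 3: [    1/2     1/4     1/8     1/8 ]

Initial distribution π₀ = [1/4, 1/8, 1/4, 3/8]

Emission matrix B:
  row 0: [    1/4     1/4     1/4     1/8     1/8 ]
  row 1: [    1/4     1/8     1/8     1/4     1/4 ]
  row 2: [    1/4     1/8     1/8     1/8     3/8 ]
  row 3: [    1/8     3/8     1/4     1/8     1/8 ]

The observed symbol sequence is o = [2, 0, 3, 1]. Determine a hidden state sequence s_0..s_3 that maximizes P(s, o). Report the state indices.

t=0: δ = [6.250e-02, 1.562e-02, 3.125e-02, 9.375e-02]  (obs o_0=2)
t=1: δ = [1.172e-02, 5.859e-03, 3.906e-03, 1.465e-03]  ψ = [3, 0, 0, 3]  (obs o_1=0)
t=2: δ = [3.662e-04, 1.099e-03, 3.662e-04, 2.747e-04]  ψ = [0, 0, 0, 1]  (obs o_2=3)
t=3: δ = [3.433e-05, 3.433e-05, 3.433e-05, 1.545e-04]  ψ = [1, 1, 1, 1]  (obs o_3=1)
backtrack: best end state = 3; path = [3, 0, 1, 3]

path = [3, 0, 1, 3]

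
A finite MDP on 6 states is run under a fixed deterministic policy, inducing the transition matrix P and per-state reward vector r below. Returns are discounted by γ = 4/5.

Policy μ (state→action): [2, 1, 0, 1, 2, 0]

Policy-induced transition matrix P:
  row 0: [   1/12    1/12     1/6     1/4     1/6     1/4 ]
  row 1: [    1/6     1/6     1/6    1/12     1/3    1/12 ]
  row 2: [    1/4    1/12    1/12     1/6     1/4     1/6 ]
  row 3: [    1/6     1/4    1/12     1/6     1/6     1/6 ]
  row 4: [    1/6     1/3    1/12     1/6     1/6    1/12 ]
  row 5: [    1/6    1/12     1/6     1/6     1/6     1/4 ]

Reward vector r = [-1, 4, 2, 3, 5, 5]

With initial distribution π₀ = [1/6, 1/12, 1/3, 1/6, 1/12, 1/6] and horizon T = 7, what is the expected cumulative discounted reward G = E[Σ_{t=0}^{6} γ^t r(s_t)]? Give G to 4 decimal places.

t=0: π = [0.1667, 0.0833, 0.3333, 0.1667, 0.0833, 0.1667], E[r] = 2.5833, γ^t·E[r] = 2.583333, running G = 2.583333
t=1: π = [0.1806, 0.1389, 0.1181, 0.1736, 0.2083, 0.1806], E[r] = 3.0764, γ^t·E[r] = 2.461111, running G = 5.044444
t=2: π = [0.1615, 0.1759, 0.1250, 0.1701, 0.1997, 0.1678], E[r] = 3.1400, γ^t·E[r] = 2.009630, running G = 7.054074
t=3: π = [0.1636, 0.1763, 0.1254, 0.1655, 0.2064, 0.1628], E[r] = 3.1347, γ^t·E[r] = 1.604988, running G = 8.659062
t=4: π = [0.1635, 0.1772, 0.1252, 0.1656, 0.2065, 0.1620], E[r] = 3.1350, γ^t·E[r] = 1.284094, running G = 9.943156
t=5: π = [0.1635, 0.1773, 0.1252, 0.1655, 0.2066, 0.1618], E[r] = 3.1351, γ^t·E[r] = 1.027306, running G = 10.970462
t=6: π = [0.1635, 0.1774, 0.1252, 0.1655, 0.2067, 0.1618], E[r] = 3.1351, γ^t·E[r] = 0.821845, running G = 11.792307

G = 11.7923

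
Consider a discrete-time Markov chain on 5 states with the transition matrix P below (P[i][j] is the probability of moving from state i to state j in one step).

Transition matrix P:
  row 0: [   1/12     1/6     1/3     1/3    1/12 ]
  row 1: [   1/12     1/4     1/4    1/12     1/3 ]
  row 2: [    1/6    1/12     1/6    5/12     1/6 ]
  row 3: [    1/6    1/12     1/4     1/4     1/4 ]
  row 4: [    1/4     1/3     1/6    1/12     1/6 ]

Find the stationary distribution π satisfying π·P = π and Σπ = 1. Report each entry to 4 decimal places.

Balance equations π_j = Σ_i π_i·P[i][j]:
  π_0 = 1/12·π_0 + 1/12·π_1 + 1/6·π_2 + 1/6·π_3 + 1/4·π_4
  π_1 = 1/6·π_0 + 1/4·π_1 + 1/12·π_2 + 1/12·π_3 + 1/3·π_4
  π_2 = 1/3·π_0 + 1/4·π_1 + 1/6·π_2 + 1/4·π_3 + 1/6·π_4
  π_3 = 1/3·π_0 + 1/12·π_1 + 5/12·π_2 + 1/4·π_3 + 1/12·π_4
  normalize: π_0 + π_1 + π_2 + π_3 + π_4 = 1
Solving the linear system gives exactly π = [3379/21677, 3825/21677, 4924/21677, 5151/21677, 4398/21677].

π = [0.1559, 0.1765, 0.2272, 0.2376, 0.2029]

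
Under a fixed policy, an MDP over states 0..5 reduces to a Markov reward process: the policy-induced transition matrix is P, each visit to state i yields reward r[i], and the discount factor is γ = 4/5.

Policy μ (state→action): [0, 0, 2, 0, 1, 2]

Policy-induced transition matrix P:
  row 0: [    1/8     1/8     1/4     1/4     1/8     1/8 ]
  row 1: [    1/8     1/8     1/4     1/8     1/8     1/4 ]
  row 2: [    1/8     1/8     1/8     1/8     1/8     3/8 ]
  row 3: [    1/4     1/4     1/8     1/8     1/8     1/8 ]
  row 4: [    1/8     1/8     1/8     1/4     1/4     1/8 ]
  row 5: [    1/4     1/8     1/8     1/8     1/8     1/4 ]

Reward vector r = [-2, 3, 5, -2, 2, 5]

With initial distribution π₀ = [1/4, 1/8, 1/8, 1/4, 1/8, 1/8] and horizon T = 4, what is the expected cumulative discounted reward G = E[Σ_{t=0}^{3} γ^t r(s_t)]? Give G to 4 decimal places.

t=0: π = [0.2500, 0.1250, 0.1250, 0.2500, 0.1250, 0.1250], E[r] = 0.8750, γ^t·E[r] = 0.875000, running G = 0.875000
t=1: π = [0.1719, 0.1563, 0.1719, 0.1719, 0.1406, 0.1875], E[r] = 1.8594, γ^t·E[r] = 1.487500, running G = 2.362500
t=2: π = [0.1699, 0.1465, 0.1660, 0.1641, 0.1426, 0.2109], E[r] = 1.9414, γ^t·E[r] = 1.242500, running G = 3.605000
t=3: π = [0.1719, 0.1455, 0.1646, 0.1641, 0.1428, 0.2112], E[r] = 1.9290, γ^t·E[r] = 0.987625, running G = 4.592625

G = 4.5926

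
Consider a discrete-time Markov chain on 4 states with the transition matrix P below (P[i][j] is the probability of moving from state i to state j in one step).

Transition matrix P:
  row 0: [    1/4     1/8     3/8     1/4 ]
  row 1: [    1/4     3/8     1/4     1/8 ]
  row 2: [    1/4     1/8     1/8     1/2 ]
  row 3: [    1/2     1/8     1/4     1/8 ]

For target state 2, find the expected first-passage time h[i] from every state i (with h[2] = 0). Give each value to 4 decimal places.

First-step conditioning: h[2] = 0; for i ≠ 2, h[i] = 1 + Σ_k P[i][k]·h[k].
  h[0] = 1 + 1/4·h[0] + 1/8·h[1] + 1/4·h[3]
  h[1] = 1 + 1/4·h[0] + 3/8·h[1] + 1/8·h[3]
  h[3] = 1 + 1/2·h[0] + 1/8·h[1] + 1/8·h[3]
Solving the 3×3 linear system over states ≠ 2 gives exactly h = [216/71, 248/71, 0, 240/71] (h[2] = 0 is the target).

h = [3.0423, 3.4930, 0.0000, 3.3803]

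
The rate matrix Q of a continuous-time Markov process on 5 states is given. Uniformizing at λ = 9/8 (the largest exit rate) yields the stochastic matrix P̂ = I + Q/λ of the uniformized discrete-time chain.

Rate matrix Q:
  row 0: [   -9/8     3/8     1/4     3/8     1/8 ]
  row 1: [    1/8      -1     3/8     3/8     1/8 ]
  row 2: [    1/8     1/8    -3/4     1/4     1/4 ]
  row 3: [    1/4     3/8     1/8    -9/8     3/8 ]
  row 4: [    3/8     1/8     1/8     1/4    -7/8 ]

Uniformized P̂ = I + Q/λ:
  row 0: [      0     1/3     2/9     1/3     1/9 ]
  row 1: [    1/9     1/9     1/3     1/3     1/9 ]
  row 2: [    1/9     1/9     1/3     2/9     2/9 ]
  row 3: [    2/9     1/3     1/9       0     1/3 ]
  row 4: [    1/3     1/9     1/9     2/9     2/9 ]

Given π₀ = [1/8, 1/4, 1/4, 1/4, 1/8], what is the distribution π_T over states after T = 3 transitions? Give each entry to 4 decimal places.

π = [0.1627, 0.1951, 0.2215, 0.2140, 0.2066]

t=0: π = [0.1250, 0.2500, 0.2500, 0.2500, 0.1250]
t=1: π = [0.1528, 0.1944, 0.2361, 0.2083, 0.2083]
t=2: π = [0.1636, 0.1914, 0.2238, 0.2145, 0.2068]
t=3: π = [0.1627, 0.1951, 0.2215, 0.2140, 0.2066]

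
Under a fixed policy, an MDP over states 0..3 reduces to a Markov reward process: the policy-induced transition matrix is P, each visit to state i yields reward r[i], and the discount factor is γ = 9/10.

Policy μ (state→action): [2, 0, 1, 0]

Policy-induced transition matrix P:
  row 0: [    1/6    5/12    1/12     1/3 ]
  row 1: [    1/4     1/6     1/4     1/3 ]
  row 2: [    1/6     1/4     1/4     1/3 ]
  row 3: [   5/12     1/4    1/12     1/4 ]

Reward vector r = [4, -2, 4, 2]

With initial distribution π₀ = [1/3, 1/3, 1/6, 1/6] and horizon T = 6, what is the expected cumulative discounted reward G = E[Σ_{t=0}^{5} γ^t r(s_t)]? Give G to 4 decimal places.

t=0: π = [0.3333, 0.3333, 0.1667, 0.1667], E[r] = 1.6667, γ^t·E[r] = 1.666667, running G = 1.666667
t=1: π = [0.2361, 0.2778, 0.1667, 0.3194], E[r] = 1.6944, γ^t·E[r] = 1.525000, running G = 3.191667
t=2: π = [0.2697, 0.2662, 0.1574, 0.3067], E[r] = 1.7894, γ^t·E[r] = 1.449375, running G = 4.641042
t=3: π = [0.2655, 0.2728, 0.1539, 0.3078], E[r] = 1.7479, γ^t·E[r] = 1.274203, running G = 5.915245
t=4: π = [0.2663, 0.2715, 0.1544, 0.3077], E[r] = 1.7555, γ^t·E[r] = 1.151771, running G = 7.067016
t=5: π = [0.2662, 0.2718, 0.1543, 0.3077], E[r] = 1.7540, γ^t·E[r] = 1.035741, running G = 8.102757

G = 8.1028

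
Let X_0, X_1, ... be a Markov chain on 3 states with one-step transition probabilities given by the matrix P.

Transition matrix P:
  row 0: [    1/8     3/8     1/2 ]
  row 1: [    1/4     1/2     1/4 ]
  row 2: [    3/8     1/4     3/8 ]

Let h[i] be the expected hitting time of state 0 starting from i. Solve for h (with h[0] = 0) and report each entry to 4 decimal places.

h = [0.0000, 3.5000, 3.0000]

First-step conditioning: h[0] = 0; for i ≠ 0, h[i] = 1 + Σ_k P[i][k]·h[k].
  h[1] = 1 + 1/2·h[1] + 1/4·h[2]
  h[2] = 1 + 1/4·h[1] + 3/8·h[2]
Solving the 2×2 linear system over states ≠ 0 gives exactly h = [0, 7/2, 3] (h[0] = 0 is the target).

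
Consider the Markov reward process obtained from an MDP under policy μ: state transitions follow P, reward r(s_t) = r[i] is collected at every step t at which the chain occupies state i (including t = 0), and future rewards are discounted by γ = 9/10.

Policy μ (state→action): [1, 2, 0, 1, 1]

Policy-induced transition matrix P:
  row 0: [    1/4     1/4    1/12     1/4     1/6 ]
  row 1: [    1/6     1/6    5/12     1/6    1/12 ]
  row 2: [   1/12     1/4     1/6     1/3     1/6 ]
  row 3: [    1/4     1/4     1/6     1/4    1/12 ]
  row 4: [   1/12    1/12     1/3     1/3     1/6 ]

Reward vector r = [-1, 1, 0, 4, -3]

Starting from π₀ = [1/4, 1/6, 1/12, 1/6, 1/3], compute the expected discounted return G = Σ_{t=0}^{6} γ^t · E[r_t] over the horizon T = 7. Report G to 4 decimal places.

t=0: π = [0.2500, 0.1667, 0.0833, 0.1667, 0.3333], E[r] = -0.4167, γ^t·E[r] = -0.416667, running G = -0.416667
t=1: π = [0.1667, 0.1806, 0.2431, 0.2708, 0.1389], E[r] = 0.6806, γ^t·E[r] = 0.612500, running G = 0.195833
t=2: π = [0.1713, 0.2118, 0.2211, 0.2668, 0.1291], E[r] = 0.7205, γ^t·E[r] = 0.583594, running G = 0.779427
t=3: π = [0.1740, 0.2108, 0.2269, 0.2615, 0.1268], E[r] = 0.7026, γ^t·E[r] = 0.512191, running G = 1.291618
t=4: π = [0.1735, 0.2113, 0.2260, 0.2619, 0.1273], E[r] = 0.7035, γ^t·E[r] = 0.461566, running G = 1.753184
t=5: π = [0.1735, 0.2112, 0.2263, 0.2618, 0.1272], E[r] = 0.7033, γ^t·E[r] = 0.415294, running G = 2.168478
t=6: π = [0.1735, 0.2112, 0.2262, 0.2619, 0.1272], E[r] = 0.7034, γ^t·E[r] = 0.373814, running G = 2.542293

G = 2.5423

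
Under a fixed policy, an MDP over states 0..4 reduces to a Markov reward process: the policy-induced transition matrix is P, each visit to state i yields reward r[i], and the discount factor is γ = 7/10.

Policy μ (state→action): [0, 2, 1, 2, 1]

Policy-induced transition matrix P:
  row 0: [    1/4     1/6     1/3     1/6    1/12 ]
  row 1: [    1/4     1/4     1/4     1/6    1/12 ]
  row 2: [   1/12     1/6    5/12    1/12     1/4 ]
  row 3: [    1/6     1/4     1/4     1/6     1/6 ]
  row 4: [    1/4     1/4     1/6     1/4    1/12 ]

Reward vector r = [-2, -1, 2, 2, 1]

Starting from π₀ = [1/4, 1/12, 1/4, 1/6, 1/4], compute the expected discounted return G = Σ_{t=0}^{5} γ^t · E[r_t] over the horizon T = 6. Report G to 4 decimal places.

G = 1.4142

t=0: π = [0.2500, 0.0833, 0.2500, 0.1667, 0.2500], E[r] = 0.5000, γ^t·E[r] = 0.500000, running G = 0.500000
t=1: π = [0.1944, 0.2083, 0.2917, 0.1667, 0.1389], E[r] = 0.4583, γ^t·E[r] = 0.320833, running G = 0.820833
t=2: π = [0.1875, 0.2095, 0.3032, 0.1539, 0.1458], E[r] = 0.4757, γ^t·E[r] = 0.233090, running G = 1.053924
t=3: π = [0.1866, 0.2091, 0.3040, 0.1535, 0.1467], E[r] = 0.4795, γ^t·E[r] = 0.164453, running G = 1.218377
t=4: π = [0.1865, 0.2091, 0.3040, 0.1536, 0.1468], E[r] = 0.4797, γ^t·E[r] = 0.115181, running G = 1.333558
t=5: π = [0.1865, 0.2091, 0.3040, 0.1536, 0.1468], E[r] = 0.4797, γ^t·E[r] = 0.080621, running G = 1.414179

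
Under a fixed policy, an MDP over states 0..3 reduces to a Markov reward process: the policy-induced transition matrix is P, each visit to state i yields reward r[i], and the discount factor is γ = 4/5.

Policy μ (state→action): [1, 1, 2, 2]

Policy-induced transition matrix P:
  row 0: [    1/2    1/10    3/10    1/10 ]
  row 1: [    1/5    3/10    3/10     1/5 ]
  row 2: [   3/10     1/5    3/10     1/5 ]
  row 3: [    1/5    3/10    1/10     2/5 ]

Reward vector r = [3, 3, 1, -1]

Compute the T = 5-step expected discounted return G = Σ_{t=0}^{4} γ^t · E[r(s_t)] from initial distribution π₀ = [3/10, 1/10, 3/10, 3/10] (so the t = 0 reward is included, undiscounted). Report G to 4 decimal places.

G = 5.0414

t=0: π = [0.3000, 0.1000, 0.3000, 0.3000], E[r] = 1.2000, γ^t·E[r] = 1.200000, running G = 1.200000
t=1: π = [0.3200, 0.2100, 0.2400, 0.2300], E[r] = 1.6000, γ^t·E[r] = 1.280000, running G = 2.480000
t=2: π = [0.3200, 0.2120, 0.2540, 0.2140], E[r] = 1.6360, γ^t·E[r] = 1.047040, running G = 3.527040
t=3: π = [0.3214, 0.2106, 0.2572, 0.2108], E[r] = 1.6424, γ^t·E[r] = 0.840909, running G = 4.367949
t=4: π = [0.3221, 0.2100, 0.2578, 0.2100], E[r] = 1.6442, γ^t·E[r] = 0.673481, running G = 5.041430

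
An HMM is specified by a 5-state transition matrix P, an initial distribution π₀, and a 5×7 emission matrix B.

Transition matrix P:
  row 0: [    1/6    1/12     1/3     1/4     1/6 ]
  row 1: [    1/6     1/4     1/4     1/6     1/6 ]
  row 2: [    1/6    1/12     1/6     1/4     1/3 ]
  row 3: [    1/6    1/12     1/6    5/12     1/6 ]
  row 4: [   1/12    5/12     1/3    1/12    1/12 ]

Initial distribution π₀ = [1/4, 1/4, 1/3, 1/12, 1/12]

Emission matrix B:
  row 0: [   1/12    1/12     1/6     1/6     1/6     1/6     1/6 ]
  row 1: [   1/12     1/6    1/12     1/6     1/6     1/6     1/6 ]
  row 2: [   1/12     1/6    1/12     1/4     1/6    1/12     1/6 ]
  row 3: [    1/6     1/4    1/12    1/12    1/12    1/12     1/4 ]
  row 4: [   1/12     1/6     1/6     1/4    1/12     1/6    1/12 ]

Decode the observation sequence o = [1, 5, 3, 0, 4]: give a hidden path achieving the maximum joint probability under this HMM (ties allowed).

t=0: δ = [2.083e-02, 4.167e-02, 5.556e-02, 2.083e-02, 1.389e-02]  (obs o_0=1)
t=1: δ = [1.543e-03, 1.736e-03, 8.681e-04, 1.157e-03, 3.086e-03]  ψ = [2, 1, 1, 2, 2]  (obs o_1=5)
t=2: δ = [4.823e-05, 2.143e-04, 2.572e-04, 4.019e-05, 7.234e-05]  ψ = [1, 4, 4, 3, 1]  (obs o_2=3)
t=3: δ = [3.572e-06, 4.465e-06, 4.465e-06, 1.072e-05, 7.144e-06]  ψ = [2, 1, 1, 2, 2]  (obs o_3=0)
t=4: δ = [2.977e-07, 4.961e-07, 3.969e-07, 3.721e-07, 1.488e-07]  ψ = [3, 4, 4, 3, 3]  (obs o_4=4)
backtrack: best end state = 1; path = [2, 4, 2, 4, 1]

path = [2, 4, 2, 4, 1]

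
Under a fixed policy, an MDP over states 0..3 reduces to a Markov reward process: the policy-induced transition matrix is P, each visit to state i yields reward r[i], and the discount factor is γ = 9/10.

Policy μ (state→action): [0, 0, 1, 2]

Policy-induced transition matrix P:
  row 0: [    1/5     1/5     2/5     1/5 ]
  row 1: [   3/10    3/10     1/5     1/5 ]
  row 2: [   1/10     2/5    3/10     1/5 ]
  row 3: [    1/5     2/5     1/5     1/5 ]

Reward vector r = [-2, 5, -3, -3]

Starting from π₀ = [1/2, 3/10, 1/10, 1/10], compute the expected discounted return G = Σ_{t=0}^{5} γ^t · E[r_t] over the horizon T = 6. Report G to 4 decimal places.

t=0: π = [0.5000, 0.3000, 0.1000, 0.1000], E[r] = -0.1000, γ^t·E[r] = -0.100000, running G = -0.100000
t=1: π = [0.2200, 0.2700, 0.3100, 0.2000], E[r] = -0.6200, γ^t·E[r] = -0.558000, running G = -0.658000
t=2: π = [0.1960, 0.3290, 0.2750, 0.2000], E[r] = -0.1720, γ^t·E[r] = -0.139320, running G = -0.797320
t=3: π = [0.2054, 0.3279, 0.2667, 0.2000], E[r] = -0.1714, γ^t·E[r] = -0.124951, running G = -0.922271
t=4: π = [0.2061, 0.3261, 0.2678, 0.2000], E[r] = -0.1848, γ^t·E[r] = -0.121274, running G = -1.043544
t=5: π = [0.2058, 0.3262, 0.2680, 0.2000], E[r] = -0.1849, γ^t·E[r] = -0.109157, running G = -1.152701

G = -1.1527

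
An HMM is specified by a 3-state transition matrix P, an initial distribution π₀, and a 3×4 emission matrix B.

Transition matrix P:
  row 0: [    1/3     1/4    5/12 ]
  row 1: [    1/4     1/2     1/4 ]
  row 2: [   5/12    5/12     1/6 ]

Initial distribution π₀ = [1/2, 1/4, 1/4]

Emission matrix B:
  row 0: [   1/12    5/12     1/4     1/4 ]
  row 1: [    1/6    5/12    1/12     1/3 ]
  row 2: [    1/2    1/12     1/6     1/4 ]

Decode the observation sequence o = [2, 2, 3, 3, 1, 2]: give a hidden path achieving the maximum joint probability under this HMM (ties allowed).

path = [0, 2, 1, 1, 1, 0]

t=0: δ = [1.250e-01, 2.083e-02, 4.167e-02]  (obs o_0=2)
t=1: δ = [1.042e-02, 2.604e-03, 8.681e-03]  ψ = [0, 0, 0]  (obs o_1=2)
t=2: δ = [9.042e-04, 1.206e-03, 1.085e-03]  ψ = [2, 2, 0]  (obs o_2=3)
t=3: δ = [1.130e-04, 2.009e-04, 9.419e-05]  ψ = [2, 1, 0]  (obs o_3=3)
t=4: δ = [2.093e-05, 4.186e-05, 4.186e-06]  ψ = [1, 1, 1]  (obs o_4=1)
t=5: δ = [2.616e-06, 1.744e-06, 1.744e-06]  ψ = [1, 1, 1]  (obs o_5=2)
backtrack: best end state = 0; path = [0, 2, 1, 1, 1, 0]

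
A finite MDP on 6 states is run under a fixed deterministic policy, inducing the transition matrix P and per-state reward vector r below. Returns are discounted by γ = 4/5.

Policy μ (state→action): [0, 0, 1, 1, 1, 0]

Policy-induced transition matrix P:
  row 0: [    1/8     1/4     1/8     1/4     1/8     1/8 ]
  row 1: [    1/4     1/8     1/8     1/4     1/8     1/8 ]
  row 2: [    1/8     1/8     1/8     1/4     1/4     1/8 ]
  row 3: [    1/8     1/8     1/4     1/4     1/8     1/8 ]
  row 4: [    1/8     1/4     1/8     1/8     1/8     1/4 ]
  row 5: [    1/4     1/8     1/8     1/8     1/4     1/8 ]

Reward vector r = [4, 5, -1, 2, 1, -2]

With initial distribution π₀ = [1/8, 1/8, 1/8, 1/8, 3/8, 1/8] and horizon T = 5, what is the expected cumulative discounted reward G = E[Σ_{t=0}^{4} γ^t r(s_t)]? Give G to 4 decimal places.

t=0: π = [0.1250, 0.1250, 0.1250, 0.1250, 0.3750, 0.1250], E[r] = 1.3750, γ^t·E[r] = 1.375000, running G = 1.375000
t=1: π = [0.1563, 0.1875, 0.1406, 0.1875, 0.1563, 0.1719], E[r] = 1.6094, γ^t·E[r] = 1.287500, running G = 2.662500
t=2: π = [0.1699, 0.1641, 0.1484, 0.2090, 0.1641, 0.1445], E[r] = 1.6445, γ^t·E[r] = 1.052500, running G = 3.715000
t=3: π = [0.1636, 0.1667, 0.1511, 0.2114, 0.1616, 0.1455], E[r] = 1.6304, γ^t·E[r] = 0.834750, running G = 4.549750
t=4: π = [0.1640, 0.1656, 0.1514, 0.2116, 0.1621, 0.1452], E[r] = 1.6278, γ^t·E[r] = 0.666763, running G = 5.216513

G = 5.2165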